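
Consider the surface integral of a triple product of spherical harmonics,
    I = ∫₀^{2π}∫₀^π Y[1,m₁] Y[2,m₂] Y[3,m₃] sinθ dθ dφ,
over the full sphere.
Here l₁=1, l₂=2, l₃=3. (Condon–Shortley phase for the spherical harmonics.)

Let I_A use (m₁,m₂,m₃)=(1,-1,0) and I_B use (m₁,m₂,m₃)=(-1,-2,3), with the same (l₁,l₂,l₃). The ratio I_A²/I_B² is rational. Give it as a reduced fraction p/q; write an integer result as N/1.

l's match ⇒ only the (l;m) 3-j factors differ between A and B.
A: triangle coeff Δ(1,2,3) = 1/105; Σ_t [0,0]: t=0:+1/12 = 1/12; (3j)²=1/35 [(1 2 3; 1 -1 0)], sign=-1
B: triangle coeff Δ(1,2,3) = 1/105; Σ_t [0,0]: t=0:+1/48 = 1/48; (3j)²=1/7 [(1 2 3; -1 -2 3)], sign=+1
I_A²/I_B² = (1/35)/(1/7) = 1/5

1/5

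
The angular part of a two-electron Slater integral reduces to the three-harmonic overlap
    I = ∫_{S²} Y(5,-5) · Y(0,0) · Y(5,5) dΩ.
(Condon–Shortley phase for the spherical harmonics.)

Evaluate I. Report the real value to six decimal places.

Rules hold: Σm=0, L=10 even, 5≤5≤5.
N = 11·1·11 = 121
Δ = 0!·10!·0!/11! = 1/11
Racah Σ t=0..0: t=0:+1/14400 = 1/14400
⇒ 3j(5 0 5; 0 0 0)² = 1/11, sgn -1
Racah Σ t=0..0: t=0:+1/3628800 = 1/3628800
⇒ 3j(5 0 5; -5 0 5)² = 1/11, sgn +1
4πI² = N·(3j₀)²·(3jₘ)² = 1/1
I = -1·√(1/4π) = -0.28209479

-0.282095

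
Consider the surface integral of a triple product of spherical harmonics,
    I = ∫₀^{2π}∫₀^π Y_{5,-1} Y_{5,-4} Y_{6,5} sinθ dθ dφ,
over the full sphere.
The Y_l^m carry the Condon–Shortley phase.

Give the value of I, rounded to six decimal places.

Rules hold: Σm=0, L=16 even, 0≤6≤10.
N = 11·11·13 = 1573
Δ = 4!·6!·6!/17! = 1/28588560
Racah Σ t=0..4: t=0:+1/345600 t=1:−1/13824 t=2:+1/5184 t=3:−1/13824 t=4:+1/345600 = 7/129600
⇒ 3j(5 5 6; 0 0 0)² = 80/7293, sgn +1
Racah Σ t=0..1: t=0:+1/2073600 t=1:−1/518400 = -1/691200
⇒ 3j(5 5 6; -1 -4 5)² = 81/4420, sgn +1
4πI² = N·(3j₀)²·(3jₘ)² = 1188/3757
I = +1·√(0.31621/4π) = 0.15862904

0.158629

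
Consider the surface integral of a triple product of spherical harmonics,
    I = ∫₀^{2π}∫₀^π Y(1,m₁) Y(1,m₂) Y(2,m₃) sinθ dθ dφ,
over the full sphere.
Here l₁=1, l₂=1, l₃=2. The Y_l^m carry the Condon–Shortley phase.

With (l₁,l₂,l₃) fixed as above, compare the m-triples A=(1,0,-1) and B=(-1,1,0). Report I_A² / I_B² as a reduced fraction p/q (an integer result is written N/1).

Same 1,1,2: normalisation and zero-m 3j drop out of the ratio.
A: Δ: 0! 2! 2! / 5! → 1/30; sum: t=0:+1/2 = 1/2; 3j²(1 1 2; 1 0 -1) = Δ·Π!·Σ² = 1/10  (sign -1)
B: Δ: 0! 2! 2! / 5! → 1/30; sum: t=0:+1/4 = 1/4; 3j²(1 1 2; -1 1 0) = Δ·Π!·Σ² = 1/30  (sign +1)
I_A²/I_B² = (1/10)/(1/30) = 3/1

3/1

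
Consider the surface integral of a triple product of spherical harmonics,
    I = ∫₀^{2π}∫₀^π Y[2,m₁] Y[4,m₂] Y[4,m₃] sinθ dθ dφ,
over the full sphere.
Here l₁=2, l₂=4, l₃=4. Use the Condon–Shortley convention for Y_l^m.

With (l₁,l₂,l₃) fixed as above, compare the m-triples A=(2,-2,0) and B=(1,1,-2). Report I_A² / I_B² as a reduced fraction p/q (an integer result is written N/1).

l's match ⇒ only the (l;m) 3-j factors differ between A and B.
A: triangle coeff Δ(2,4,4) = 1/13860; Σ_t [0,0]: t=0:+1/192 = 1/192; (3j)²=3/77 [(2 4 4; 2 -2 0)], sign=+1
B: triangle coeff Δ(2,4,4) = 1/13860; Σ_t [0,1]: t=0:+1/240 t=1:−1/96 = -1/160; (3j)²=27/1540 [(2 4 4; 1 1 -2)], sign=-1
I_A²/I_B² = (3/77)/(27/1540) = 20/9

20/9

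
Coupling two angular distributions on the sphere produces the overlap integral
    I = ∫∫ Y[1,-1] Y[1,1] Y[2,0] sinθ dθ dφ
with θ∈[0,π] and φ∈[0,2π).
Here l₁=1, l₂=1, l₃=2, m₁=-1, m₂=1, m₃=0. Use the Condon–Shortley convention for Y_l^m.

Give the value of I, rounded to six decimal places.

0.126157

Checks pass: Σm=0; 4 even; l₃=2∈[0,2].
(2·1+1)(2·1+1)(2·2+1) = 45
Δ: 0! 2! 2! / 5! → 1/30
sum: t=0:+1/1 = 1/1
3j²(1 1 2; 0 0 0) = Δ·Π!·Σ² = 2/15  (sign +1)
sum: t=0:+1/4 = 1/4
3j²(1 1 2; -1 1 0) = Δ·Π!·Σ² = 1/30  (sign +1)
combine: 4πI² = 45·2/15·1/30 = 1/5
take √, sign +1: I = 0.12615663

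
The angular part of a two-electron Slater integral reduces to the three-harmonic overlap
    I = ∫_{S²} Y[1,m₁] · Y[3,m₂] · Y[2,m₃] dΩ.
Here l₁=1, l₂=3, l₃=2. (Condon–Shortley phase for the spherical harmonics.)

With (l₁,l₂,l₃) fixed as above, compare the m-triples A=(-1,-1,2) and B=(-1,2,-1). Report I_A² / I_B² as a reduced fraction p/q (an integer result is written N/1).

1/10

Shared (l₁,l₂,l₃)=(1,3,2): N and (l;000)² cancel in I_A²/I_B².
A: Δ = 2!·0!·4!/7! = 1/105; Racah Σ t=2..2: t=2:+1/48 = 1/48; ⇒ 3j(1 3 2; -1 -1 2)² = 1/105, sgn +1
B: Δ = 2!·0!·4!/7! = 1/105; Racah Σ t=2..2: t=2:+1/12 = 1/12; ⇒ 3j(1 3 2; -1 2 -1)² = 2/21, sgn -1
I_A²/I_B² = (1/105)/(2/21) = 1/10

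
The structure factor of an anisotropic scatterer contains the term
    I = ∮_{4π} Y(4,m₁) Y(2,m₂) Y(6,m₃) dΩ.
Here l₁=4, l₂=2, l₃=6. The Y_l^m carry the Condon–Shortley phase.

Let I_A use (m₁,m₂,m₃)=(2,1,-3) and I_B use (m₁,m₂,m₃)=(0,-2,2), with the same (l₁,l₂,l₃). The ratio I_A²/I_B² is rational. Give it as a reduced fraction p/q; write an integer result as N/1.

Same 4,2,6: normalisation and zero-m 3j drop out of the ratio.
A: Δ: 0! 8! 4! / 13! → 1/6435; sum: t=0:+1/8640 = 1/8640; 3j²(4 2 6; 2 1 -3) = Δ·Π!·Σ² = 28/715  (sign -1)
B: Δ: 0! 8! 4! / 13! → 1/6435; sum: t=0:+1/13824 = 1/13824; 3j²(4 2 6; 0 -2 2) = Δ·Π!·Σ² = 14/1287  (sign +1)
I_A²/I_B² = (28/715)/(14/1287) = 18/5

18/5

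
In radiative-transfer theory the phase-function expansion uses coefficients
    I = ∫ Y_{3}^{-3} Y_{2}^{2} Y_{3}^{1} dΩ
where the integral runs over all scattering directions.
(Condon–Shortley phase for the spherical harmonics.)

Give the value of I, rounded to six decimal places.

0.132981

m-sum 0 ✓  L=8 even ✓  1≤3≤5 ✓
Π(2lᵢ+1) = 7×5×7 = 245
triangle coeff Δ(3,2,3) = 1/3780
Σ_t [0,2]: t=0:+1/24 t=1:−1/4 t=2:+1/24 = -1/6
(3j)²=4/105 [(3 2 3; 0 0 0)], sign=+1
Σ_t [2,2]: t=2:+1/96 = 1/96
(3j)²=1/42 [(3 2 3; -3 2 1)], sign=+1
⇒ 4πI² = 2/9
I = (+1)√(2/9/(4π)) = 0.13298076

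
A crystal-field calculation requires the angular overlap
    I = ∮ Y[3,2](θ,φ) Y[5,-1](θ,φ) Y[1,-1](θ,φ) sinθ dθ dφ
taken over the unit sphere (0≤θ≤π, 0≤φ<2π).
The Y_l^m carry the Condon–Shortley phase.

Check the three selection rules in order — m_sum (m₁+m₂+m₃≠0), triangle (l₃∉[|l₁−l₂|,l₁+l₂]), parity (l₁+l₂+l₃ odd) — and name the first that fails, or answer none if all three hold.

Σmᵢ = 0  ✓
l₃∈[|l₁−l₂|,l₁+l₂]=[2,8], have l₃=1  ✗
Σlᵢ = 9 ⇒ odd

triangle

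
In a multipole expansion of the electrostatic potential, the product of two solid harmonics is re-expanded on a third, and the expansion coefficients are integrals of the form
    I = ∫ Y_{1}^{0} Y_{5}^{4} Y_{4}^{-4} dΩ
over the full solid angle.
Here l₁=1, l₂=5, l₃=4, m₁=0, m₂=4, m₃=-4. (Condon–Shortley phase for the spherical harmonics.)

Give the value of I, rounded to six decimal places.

0.147319

Rules hold: Σm=0, L=10 even, 4≤4≤6.
N = 3·11·9 = 297
Δ = 2!·0!·8!/11! = 1/495
Racah Σ t=1..1: t=1:−1/576 = -1/576
⇒ 3j(1 5 4; 0 0 0)² = 5/99, sgn -1
Racah Σ t=1..1: t=1:−1/40320 = -1/40320
⇒ 3j(1 5 4; 0 4 -4)² = 1/55, sgn -1
4πI² = N·(3j₀)²·(3jₘ)² = 3/11
I = +1·√(0.272727/4π) = 0.14731920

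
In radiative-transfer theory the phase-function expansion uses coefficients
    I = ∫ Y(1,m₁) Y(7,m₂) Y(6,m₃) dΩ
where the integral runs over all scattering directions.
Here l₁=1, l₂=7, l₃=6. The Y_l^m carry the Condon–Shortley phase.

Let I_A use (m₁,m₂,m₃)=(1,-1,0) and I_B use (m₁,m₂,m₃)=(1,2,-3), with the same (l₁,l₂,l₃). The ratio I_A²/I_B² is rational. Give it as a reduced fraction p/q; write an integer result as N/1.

Shared (l₁,l₂,l₃)=(1,7,6): N and (l;000)² cancel in I_A²/I_B².
A: Δ = 2!·0!·12!/15! = 1/1365; Racah Σ t=0..0: t=0:+1/1036800 = 1/1036800; ⇒ 3j(1 7 6; 1 -1 0)² = 4/195, sgn +1
B: Δ = 2!·0!·12!/15! = 1/1365; Racah Σ t=0..0: t=0:+1/4354560 = 1/4354560; ⇒ 3j(1 7 6; 1 2 -3)² = 2/273, sgn -1
I_A²/I_B² = (4/195)/(2/273) = 14/5

14/5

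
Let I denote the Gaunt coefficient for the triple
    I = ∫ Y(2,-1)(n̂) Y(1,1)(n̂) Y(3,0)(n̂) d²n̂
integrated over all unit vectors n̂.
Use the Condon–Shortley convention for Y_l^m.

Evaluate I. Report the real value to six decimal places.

Rules hold: Σm=0, L=6 even, 1≤3≤3.
N = 5·3·7 = 105
Δ = 0!·4!·2!/7! = 1/105
Racah Σ t=0..0: t=0:+1/4 = 1/4
⇒ 3j(2 1 3; 0 0 0)² = 3/35, sgn -1
Racah Σ t=0..0: t=0:+1/12 = 1/12
⇒ 3j(2 1 3; -1 1 0)² = 1/35, sgn -1
4πI² = N·(3j₀)²·(3jₘ)² = 9/35
I = +1·√(0.257143/4π) = 0.14304817

0.143048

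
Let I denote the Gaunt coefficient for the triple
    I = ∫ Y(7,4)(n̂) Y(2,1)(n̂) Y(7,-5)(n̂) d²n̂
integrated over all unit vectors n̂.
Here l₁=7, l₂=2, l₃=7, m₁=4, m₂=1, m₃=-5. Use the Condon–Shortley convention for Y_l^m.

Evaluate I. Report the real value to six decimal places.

Rules hold: Σm=0, L=16 even, 5≤7≤9.
N = 15·5·15 = 1125
Δ = 2!·12!·2!/17! = 1/185640
Racah Σ t=0..2: t=0:+1/2419200 t=1:−1/518400 t=2:+1/2419200 = -1/907200
⇒ 3j(7 2 7; 0 0 0)² = 56/3315, sgn +1
Racah Σ t=1..2: t=1:−1/14515200 t=2:+1/79833600 = -1/17740800
⇒ 3j(7 2 7; 4 1 -5)² = 729/30940, sgn -1
4πI² = N·(3j₀)²·(3jₘ)² = 21870/48841
I = -1·√(0.44778/4π) = -0.18876748

-0.188767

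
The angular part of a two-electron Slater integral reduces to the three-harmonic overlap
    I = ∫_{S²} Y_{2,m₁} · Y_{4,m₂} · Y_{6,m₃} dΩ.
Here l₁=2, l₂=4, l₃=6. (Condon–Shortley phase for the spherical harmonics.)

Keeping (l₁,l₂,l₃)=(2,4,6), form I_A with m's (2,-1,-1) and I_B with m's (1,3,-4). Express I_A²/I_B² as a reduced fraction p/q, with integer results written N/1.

7/48

Same 2,4,6: normalisation and zero-m 3j drop out of the ratio.
A: Δ: 0! 4! 8! / 13! → 1/6435; sum: t=0:+1/17280 = 1/17280; 3j²(2 4 6; 2 -1 -1) = Δ·Π!·Σ² = 7/1287  (sign -1)
B: Δ: 0! 4! 8! / 13! → 1/6435; sum: t=0:+1/30240 = 1/30240; 3j²(2 4 6; 1 3 -4) = Δ·Π!·Σ² = 16/429  (sign +1)
I_A²/I_B² = (7/1287)/(16/429) = 7/48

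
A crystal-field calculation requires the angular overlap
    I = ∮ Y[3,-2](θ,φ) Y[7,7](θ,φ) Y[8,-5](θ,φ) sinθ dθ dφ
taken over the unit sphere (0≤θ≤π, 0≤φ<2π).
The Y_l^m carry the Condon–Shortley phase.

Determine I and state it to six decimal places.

Rules hold: Σm=0, L=18 even, 4≤8≤10.
N = 7·15·17 = 1785
Δ = 2!·4!·12!/19! = 1/5290740
Racah Σ t=0..2: t=0:+1/7257600 t=1:−1/2073600 t=2:+1/7257600 = -1/4838400
⇒ 3j(3 7 8; 0 0 0)² = 252/20995, sgn -1
Racah Σ t=2..2: t=2:+1/5748019200 = 1/5748019200
⇒ 3j(3 7 8; -2 7 -5)² = 13/5814, sgn -1
4πI² = N·(3j₀)²·(3jₘ)² = 294/6137
I = +1·√(0.0479061/4π) = 0.06174342

0.061743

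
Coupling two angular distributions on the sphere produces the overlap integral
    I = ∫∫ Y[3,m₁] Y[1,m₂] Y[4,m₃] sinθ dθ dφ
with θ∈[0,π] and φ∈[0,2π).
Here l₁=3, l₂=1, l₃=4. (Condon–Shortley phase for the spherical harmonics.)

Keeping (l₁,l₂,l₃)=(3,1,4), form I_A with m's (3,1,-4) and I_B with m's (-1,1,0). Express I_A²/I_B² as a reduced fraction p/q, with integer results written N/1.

14/3

Shared (l₁,l₂,l₃)=(3,1,4): N and (l;000)² cancel in I_A²/I_B².
A: Δ = 0!·6!·2!/9! = 1/252; Racah Σ t=0..0: t=0:+1/1440 = 1/1440; ⇒ 3j(3 1 4; 3 1 -4)² = 1/9, sgn +1
B: Δ = 0!·6!·2!/9! = 1/252; Racah Σ t=0..0: t=0:+1/96 = 1/96; ⇒ 3j(3 1 4; -1 1 0)² = 1/42, sgn +1
I_A²/I_B² = (1/9)/(1/42) = 14/3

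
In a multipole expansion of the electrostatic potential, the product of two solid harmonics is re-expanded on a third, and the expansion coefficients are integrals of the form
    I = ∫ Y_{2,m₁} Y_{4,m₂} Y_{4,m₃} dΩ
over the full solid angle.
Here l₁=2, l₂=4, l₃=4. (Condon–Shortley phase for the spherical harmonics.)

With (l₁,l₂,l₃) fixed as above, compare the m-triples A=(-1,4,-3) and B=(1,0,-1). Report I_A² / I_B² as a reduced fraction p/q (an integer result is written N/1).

98/5

Shared (l₁,l₂,l₃)=(2,4,4): N and (l;000)² cancel in I_A²/I_B².
A: Δ = 2!·2!·6!/11! = 1/13860; Racah Σ t=2..2: t=2:+1/1440 = 1/1440; ⇒ 3j(2 4 4; -1 4 -3)² = 7/165, sgn -1
B: Δ = 2!·2!·6!/11! = 1/13860; Racah Σ t=0..1: t=0:+1/96 t=1:−1/72 = -1/288; ⇒ 3j(2 4 4; 1 0 -1)² = 1/462, sgn +1
I_A²/I_B² = (7/165)/(1/462) = 98/5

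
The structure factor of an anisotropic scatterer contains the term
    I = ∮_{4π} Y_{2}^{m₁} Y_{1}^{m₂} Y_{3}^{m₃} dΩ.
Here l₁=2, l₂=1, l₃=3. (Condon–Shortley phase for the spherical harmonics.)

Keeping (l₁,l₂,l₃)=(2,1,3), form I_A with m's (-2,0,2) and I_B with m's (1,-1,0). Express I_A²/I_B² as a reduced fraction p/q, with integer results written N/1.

5/3

Same 2,1,3: normalisation and zero-m 3j drop out of the ratio.
A: Δ: 0! 4! 2! / 7! → 1/105; sum: t=0:+1/24 = 1/24; 3j²(2 1 3; -2 0 2) = Δ·Π!·Σ² = 1/21  (sign -1)
B: Δ: 0! 4! 2! / 7! → 1/105; sum: t=0:+1/12 = 1/12; 3j²(2 1 3; 1 -1 0) = Δ·Π!·Σ² = 1/35  (sign -1)
I_A²/I_B² = (1/21)/(1/35) = 5/3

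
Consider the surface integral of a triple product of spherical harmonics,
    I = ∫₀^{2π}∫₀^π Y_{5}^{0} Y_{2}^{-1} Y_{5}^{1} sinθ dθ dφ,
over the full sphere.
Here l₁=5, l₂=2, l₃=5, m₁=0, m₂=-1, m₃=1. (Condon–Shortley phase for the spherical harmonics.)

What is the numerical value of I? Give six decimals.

m-sum 0 ✓  L=12 even ✓  3≤5≤7 ✓
Π(2lᵢ+1) = 11×5×11 = 605
triangle coeff Δ(5,2,5) = 1/38610
Σ_t [0,2]: t=0:+1/2880 t=1:−1/576 t=2:+1/2880 = -1/960
(3j)²=10/429 [(5 2 5; 0 0 0)], sign=+1
Σ_t [0,1]: t=0:+1/1440 t=1:−1/1152 = -1/5760
(3j)²=1/858 [(5 2 5; 0 -1 1)], sign=-1
⇒ 4πI² = 25/1521
I = (-1)√(25/1521/(4π)) = -0.03616600

-0.036166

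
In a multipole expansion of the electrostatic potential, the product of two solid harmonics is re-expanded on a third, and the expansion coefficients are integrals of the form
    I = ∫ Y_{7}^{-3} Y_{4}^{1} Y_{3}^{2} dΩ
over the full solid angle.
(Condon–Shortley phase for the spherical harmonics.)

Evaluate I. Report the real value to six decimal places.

-0.213926

Checks pass: Σm=0; 14 even; l₃=3∈[3,11].
(2·7+1)(2·4+1)(2·3+1) = 945
Δ: 8! 6! 0! / 15! → 1/45045
sum: t=4:+1/20736 = 1/20736
3j²(7 4 3; 0 0 0) = Δ·Π!·Σ² = 35/1287  (sign -1)
sum: t=5:−1/86400 = -1/86400
3j²(7 4 3; -3 1 2) = Δ·Π!·Σ² = 16/715  (sign +1)
combine: 4πI² = 945·35/1287·16/715 = 11760/20449
take √, sign -1: I = -0.21392557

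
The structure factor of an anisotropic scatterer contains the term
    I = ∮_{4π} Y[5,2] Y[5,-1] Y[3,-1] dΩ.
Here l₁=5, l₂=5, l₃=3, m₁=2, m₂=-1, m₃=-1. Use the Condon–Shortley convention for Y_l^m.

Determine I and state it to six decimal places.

0.000000

l₁+l₂+l₃=13 is odd: 3j(l;000)=0 ⇒ I=0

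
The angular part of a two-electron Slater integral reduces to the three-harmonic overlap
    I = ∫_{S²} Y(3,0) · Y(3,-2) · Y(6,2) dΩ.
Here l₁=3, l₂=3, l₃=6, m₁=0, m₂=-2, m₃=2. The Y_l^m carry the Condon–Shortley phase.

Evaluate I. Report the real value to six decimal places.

0.177420

Rules hold: Σm=0, L=12 even, 0≤6≤6.
N = 7·7·13 = 637
Δ = 0!·6!·6!/13! = 1/12012
Racah Σ t=0..0: t=0:+1/1296 = 1/1296
⇒ 3j(3 3 6; 0 0 0)² = 100/3003, sgn +1
Racah Σ t=0..0: t=0:+1/4320 = 1/4320
⇒ 3j(3 3 6; 0 -2 2)² = 8/429, sgn +1
4πI² = N·(3j₀)²·(3jₘ)² = 5600/14157
I = +1·√(0.395564/4π) = 0.17742036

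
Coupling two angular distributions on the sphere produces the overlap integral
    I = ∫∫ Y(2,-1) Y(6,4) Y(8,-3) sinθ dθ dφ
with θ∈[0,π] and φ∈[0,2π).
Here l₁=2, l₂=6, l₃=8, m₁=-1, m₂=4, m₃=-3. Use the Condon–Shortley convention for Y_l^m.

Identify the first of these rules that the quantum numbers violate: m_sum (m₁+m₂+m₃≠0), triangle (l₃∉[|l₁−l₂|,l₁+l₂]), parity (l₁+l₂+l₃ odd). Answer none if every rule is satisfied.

m₁+m₂+m₃ = -1 + 4 − 3 = 0  ✓
triangle: |2−6|=4 ≤ l₃=8 ≤ 2+6=8  ✓
parity: l₁+l₂+l₃ = 16 is even  ✓

none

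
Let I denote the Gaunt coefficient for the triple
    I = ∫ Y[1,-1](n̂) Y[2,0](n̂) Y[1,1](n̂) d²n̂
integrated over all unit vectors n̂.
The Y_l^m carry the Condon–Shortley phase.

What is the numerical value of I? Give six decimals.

m-sum 0 ✓  L=4 even ✓  1≤1≤3 ✓
Π(2lᵢ+1) = 3×5×3 = 45
triangle coeff Δ(1,2,1) = 1/30
Σ_t [1,1]: t=1:−1/1 = -1/1
(3j)²=2/15 [(1 2 1; 0 0 0)], sign=+1
Σ_t [2,2]: t=2:+1/4 = 1/4
(3j)²=1/30 [(1 2 1; -1 0 1)], sign=+1
⇒ 4πI² = 1/5
I = (+1)√(1/5/(4π)) = 0.12615663

0.126157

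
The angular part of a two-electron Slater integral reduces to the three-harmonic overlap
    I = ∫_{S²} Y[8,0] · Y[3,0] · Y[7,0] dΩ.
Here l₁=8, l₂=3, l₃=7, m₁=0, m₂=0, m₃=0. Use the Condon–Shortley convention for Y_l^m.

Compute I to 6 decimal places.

0.143054

Rules hold: Σm=0, L=18 even, 5≤7≤11.
N = 17·7·15 = 1785
Δ = 4!·12!·2!/19! = 1/5290740
Racah Σ t=1..3: t=1:−1/7257600 t=2:+1/2073600 t=3:−1/7257600 = 1/4838400
⇒ 3j(8 3 7; 0 0 0)² = 252/20995, sgn -1
(m-triple is (0,0,0) — same symbol as above.)
4πI² = N·(3j₀)²·(3jₘ)² = 1333584/5185765
I = +1·√(0.257162/4π) = 0.14305362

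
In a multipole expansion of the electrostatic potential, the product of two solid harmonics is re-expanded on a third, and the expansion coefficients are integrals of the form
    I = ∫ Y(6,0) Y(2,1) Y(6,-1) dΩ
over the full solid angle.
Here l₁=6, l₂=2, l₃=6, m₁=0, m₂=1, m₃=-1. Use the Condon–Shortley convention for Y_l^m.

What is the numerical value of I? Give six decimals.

m-sum 0 ✓  L=14 even ✓  4≤6≤8 ✓
Π(2lᵢ+1) = 13×5×13 = 845
triangle coeff Δ(6,2,6) = 1/90090
Σ_t [0,2]: t=0:+1/69120 t=1:−1/14400 t=2:+1/69120 = -7/172800
(3j)²=14/715 [(6 2 6; 0 0 0)], sign=-1
Σ_t [1,2]: t=1:−1/28800 t=2:+1/34560 = -1/172800
(3j)²=1/1430 [(6 2 6; 0 1 -1)], sign=+1
⇒ 4πI² = 7/605
I = (-1)√(7/605/(4π)) = -0.03034355

-0.030344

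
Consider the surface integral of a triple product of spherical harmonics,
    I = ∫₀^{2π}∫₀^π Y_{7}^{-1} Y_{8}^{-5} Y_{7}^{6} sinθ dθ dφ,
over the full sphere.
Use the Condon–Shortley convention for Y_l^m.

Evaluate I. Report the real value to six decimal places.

-0.071746

m-sum 0 ✓  L=22 even ✓  1≤7≤15 ✓
Π(2lᵢ+1) = 15×17×15 = 3825
triangle coeff Δ(7,8,7) = 1/22086194130
Σ_t [1,7]: t=1:−1/18289152000 t=2:+1/248832000 t=3:−1/24883200 t=4:+1/11943936 t=5:−1/24883200 t=6:+1/248832000 t=7:−1/18289152000 = 11/975421440
(3j)²=1750/289731 [(7 8 7; 0 0 0)], sign=-1
Σ_t [2,3]: t=2:+1/5225472000 t=3:−1/3483648000 = -1/10450944000
(3j)²=104/37145 [(7 8 7; -1 -5 6)], sign=+1
⇒ 4πI² = 210000/3246473
I = (-1)√(210000/3246473/(4π)) = -0.07174619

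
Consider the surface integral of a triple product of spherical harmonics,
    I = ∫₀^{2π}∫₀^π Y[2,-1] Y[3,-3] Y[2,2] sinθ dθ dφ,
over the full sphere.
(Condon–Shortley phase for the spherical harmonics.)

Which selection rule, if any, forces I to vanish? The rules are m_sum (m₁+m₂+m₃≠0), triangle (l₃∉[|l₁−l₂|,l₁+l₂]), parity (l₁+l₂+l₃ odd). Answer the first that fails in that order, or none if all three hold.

m_sum

azimuthal sum: -1 − 3 + 2 = -2  ✗
1 ≤ 2 ≤ 5 (triangle on l)
L = 2 + 3 + 2 = 7 (odd)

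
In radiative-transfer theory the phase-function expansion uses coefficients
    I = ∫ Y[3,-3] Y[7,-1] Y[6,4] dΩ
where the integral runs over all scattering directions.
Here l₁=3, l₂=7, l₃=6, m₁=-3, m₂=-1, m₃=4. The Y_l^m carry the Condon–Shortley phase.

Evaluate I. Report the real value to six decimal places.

m-sum 0 ✓  L=16 even ✓  4≤6≤10 ✓
Π(2lᵢ+1) = 7×15×13 = 1365
triangle coeff Δ(3,7,6) = 1/2042040
Σ_t [1,3]: t=1:−1/207360 t=2:+1/57600 t=3:−1/207360 = 1/129600
(3j)²=168/12155 [(3 7 6; 0 0 0)], sign=+1
Σ_t [4,4]: t=4:+1/3870720 = 1/3870720
(3j)²=675/136136 [(3 7 6; -3 -1 4)], sign=+1
⇒ 4πI² = 42525/454597
I = (+1)√(42525/454597/(4π)) = 0.08627877

0.086279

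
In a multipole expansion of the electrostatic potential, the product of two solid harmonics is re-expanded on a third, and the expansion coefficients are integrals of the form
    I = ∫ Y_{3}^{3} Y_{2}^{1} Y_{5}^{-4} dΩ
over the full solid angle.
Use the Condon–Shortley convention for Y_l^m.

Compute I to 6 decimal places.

0.219610

m-sum 0 ✓  L=10 even ✓  1≤5≤5 ✓
Π(2lᵢ+1) = 7×5×11 = 385
triangle coeff Δ(3,2,5) = 1/2310
Σ_t [0,0]: t=0:+1/144 = 1/144
(3j)²=10/231 [(3 2 5; 0 0 0)], sign=-1
Σ_t [0,0]: t=0:+1/4320 = 1/4320
(3j)²=2/55 [(3 2 5; 3 1 -4)], sign=-1
⇒ 4πI² = 20/33
I = (+1)√(20/33/(4π)) = 0.21961050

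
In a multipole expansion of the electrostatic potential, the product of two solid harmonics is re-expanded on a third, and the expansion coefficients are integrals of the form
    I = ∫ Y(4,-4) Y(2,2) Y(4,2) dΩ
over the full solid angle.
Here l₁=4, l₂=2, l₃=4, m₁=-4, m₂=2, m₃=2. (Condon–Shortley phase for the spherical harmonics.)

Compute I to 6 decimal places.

-0.106180

Rules hold: Σm=0, L=10 even, 2≤4≤6.
N = 9·5·9 = 405
Δ = 2!·6!·2!/11! = 1/13860
Racah Σ t=0..2: t=0:+1/192 t=1:−1/36 t=2:+1/192 = -5/288
⇒ 3j(4 2 4; 0 0 0)² = 20/693, sgn -1
Racah Σ t=2..2: t=2:+1/2880 = 1/2880
⇒ 3j(4 2 4; -4 2 2)² = 2/165, sgn +1
4πI² = N·(3j₀)²·(3jₘ)² = 120/847
I = -1·√(0.141677/4π) = -0.10618031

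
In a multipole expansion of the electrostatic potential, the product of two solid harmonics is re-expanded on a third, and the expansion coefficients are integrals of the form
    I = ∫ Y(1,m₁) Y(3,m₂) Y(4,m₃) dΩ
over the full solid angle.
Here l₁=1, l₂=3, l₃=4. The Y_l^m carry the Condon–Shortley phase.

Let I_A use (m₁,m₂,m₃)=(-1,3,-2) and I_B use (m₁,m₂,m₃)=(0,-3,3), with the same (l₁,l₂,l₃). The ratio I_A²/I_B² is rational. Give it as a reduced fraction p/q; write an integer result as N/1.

1/7

Same 1,3,4: normalisation and zero-m 3j drop out of the ratio.
A: Δ: 0! 2! 6! / 9! → 1/252; sum: t=0:+1/1440 = 1/1440; 3j²(1 3 4; -1 3 -2) = Δ·Π!·Σ² = 1/252  (sign +1)
B: Δ: 0! 2! 6! / 9! → 1/252; sum: t=0:+1/720 = 1/720; 3j²(1 3 4; 0 -3 3) = Δ·Π!·Σ² = 1/36  (sign -1)
I_A²/I_B² = (1/252)/(1/36) = 1/7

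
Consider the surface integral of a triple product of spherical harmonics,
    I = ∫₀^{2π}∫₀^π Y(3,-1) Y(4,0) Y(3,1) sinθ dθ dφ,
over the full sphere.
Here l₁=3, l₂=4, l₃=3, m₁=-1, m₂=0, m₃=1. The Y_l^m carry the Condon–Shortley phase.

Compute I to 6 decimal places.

m-sum 0 ✓  L=10 even ✓  1≤3≤7 ✓
Π(2lᵢ+1) = 7×9×7 = 441
triangle coeff Δ(3,4,3) = 1/34650
Σ_t [1,3]: t=1:−1/72 t=2:+1/16 t=3:−1/72 = 5/144
(3j)²=2/77 [(3 4 3; 0 0 0)], sign=-1
Σ_t [2,4]: t=2:+1/32 t=3:−1/36 t=4:+1/1152 = 5/1152
(3j)²=1/1386 [(3 4 3; -1 0 1)], sign=+1
⇒ 4πI² = 1/121
I = (-1)√(1/121/(4π)) = -0.02564498

-0.025645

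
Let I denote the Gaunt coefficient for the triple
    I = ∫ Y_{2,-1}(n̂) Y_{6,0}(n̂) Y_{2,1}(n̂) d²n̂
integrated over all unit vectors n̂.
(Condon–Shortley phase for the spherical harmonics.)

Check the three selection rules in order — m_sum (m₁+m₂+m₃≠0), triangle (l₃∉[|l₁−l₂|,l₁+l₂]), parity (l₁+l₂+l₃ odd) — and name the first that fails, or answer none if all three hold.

triangle

m₁+m₂+m₃ = -1 + 0 + 1 = 0  ✓
triangle: |2−6|=4 ≤ l₃=2 ≤ 2+6=8  ✗
parity: l₁+l₂+l₃ = 10 is even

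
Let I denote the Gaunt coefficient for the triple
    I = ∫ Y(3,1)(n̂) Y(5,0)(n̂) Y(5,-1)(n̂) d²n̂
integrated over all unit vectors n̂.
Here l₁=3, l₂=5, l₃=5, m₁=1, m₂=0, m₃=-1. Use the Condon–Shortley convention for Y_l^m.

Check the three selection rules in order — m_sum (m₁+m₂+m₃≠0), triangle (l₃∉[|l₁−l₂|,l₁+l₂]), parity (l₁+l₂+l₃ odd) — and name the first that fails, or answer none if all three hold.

parity

azimuthal sum: 1 + 0 − 1 = 0  ✓
2 ≤ 5 ≤ 8 (triangle on l)  ✓
L = 3 + 5 + 5 = 13 (odd)  ✗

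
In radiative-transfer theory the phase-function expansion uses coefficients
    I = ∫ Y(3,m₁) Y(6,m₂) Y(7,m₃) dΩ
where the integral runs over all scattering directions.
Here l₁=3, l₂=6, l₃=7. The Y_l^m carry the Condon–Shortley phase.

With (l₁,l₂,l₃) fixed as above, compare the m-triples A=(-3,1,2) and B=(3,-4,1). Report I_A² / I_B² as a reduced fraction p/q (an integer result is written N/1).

98/25

Same 3,6,7: normalisation and zero-m 3j drop out of the ratio.
A: Δ: 2! 4! 10! / 17! → 1/2042040; sum: t=2:+1/691200 = 1/691200; 3j²(3 6 7; -3 1 2) = Δ·Π!·Σ² = 189/9724  (sign -1)
B: Δ: 2! 4! 10! / 17! → 1/2042040; sum: t=0:+1/3870720 = 1/3870720; 3j²(3 6 7; 3 -4 1) = Δ·Π!·Σ² = 675/136136  (sign +1)
I_A²/I_B² = (189/9724)/(675/136136) = 98/25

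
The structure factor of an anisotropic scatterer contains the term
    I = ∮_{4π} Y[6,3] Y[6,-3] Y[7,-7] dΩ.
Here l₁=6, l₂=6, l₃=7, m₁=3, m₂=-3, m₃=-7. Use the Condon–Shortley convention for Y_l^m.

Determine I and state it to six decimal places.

0.000000

Σmᵢ = -7 ≠ 0, so the φ-integral vanishes; I = 0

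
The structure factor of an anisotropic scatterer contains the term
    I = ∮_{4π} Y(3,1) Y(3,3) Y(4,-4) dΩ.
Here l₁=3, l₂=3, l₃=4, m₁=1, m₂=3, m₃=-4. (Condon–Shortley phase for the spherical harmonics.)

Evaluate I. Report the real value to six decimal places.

-0.166198

Checks pass: Σm=0; 10 even; l₃=4∈[0,6].
(2·3+1)(2·3+1)(2·4+1) = 441
Δ: 2! 4! 4! / 11! → 1/34650
sum: t=0:+1/72 t=1:−1/16 t=2:+1/72 = -5/144
3j²(3 3 4; 0 0 0) = Δ·Π!·Σ² = 2/77  (sign -1)
sum: t=2:+1/1152 = 1/1152
3j²(3 3 4; 1 3 -4) = Δ·Π!·Σ² = 1/33  (sign +1)
combine: 4πI² = 441·2/77·1/33 = 42/121
take √, sign -1: I = -0.16619847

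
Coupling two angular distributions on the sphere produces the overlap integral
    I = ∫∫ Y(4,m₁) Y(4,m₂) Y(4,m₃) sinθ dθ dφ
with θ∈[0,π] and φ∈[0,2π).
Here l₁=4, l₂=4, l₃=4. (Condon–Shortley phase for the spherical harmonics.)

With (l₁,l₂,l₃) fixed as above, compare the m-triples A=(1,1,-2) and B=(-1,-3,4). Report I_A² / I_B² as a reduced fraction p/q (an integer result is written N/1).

Shared (l₁,l₂,l₃)=(4,4,4): N and (l;000)² cancel in I_A²/I_B².
A: Δ = 4!·4!·4!/13! = 1/450450; Racah Σ t=1..3: t=1:−1/576 t=2:+1/144 t=3:−1/576 = 1/288; ⇒ 3j(4 4 4; 1 1 -2)² = 20/1001, sgn +1
B: Δ = 4!·4!·4!/13! = 1/450450; Racah Σ t=1..1: t=1:−1/3456 = -1/3456; ⇒ 3j(4 4 4; -1 -3 4)² = 35/1287, sgn -1
I_A²/I_B² = (20/1001)/(35/1287) = 36/49

36/49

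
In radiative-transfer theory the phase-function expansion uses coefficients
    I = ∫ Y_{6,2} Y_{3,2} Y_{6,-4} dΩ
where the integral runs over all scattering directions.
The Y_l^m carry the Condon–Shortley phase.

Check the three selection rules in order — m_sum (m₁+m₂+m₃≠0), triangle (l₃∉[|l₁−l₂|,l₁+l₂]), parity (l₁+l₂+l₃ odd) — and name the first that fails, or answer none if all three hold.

parity

azimuthal sum: 2 + 2 − 4 = 0  ✓
3 ≤ 6 ≤ 9 (triangle on l)  ✓
L = 6 + 3 + 6 = 15 (odd)  ✗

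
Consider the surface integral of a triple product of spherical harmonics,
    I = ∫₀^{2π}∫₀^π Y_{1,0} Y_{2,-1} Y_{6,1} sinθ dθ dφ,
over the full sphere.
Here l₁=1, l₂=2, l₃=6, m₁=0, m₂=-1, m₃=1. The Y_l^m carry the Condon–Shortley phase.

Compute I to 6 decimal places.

0.000000

triangle: need 1≤l₃≤3, have 6; I=0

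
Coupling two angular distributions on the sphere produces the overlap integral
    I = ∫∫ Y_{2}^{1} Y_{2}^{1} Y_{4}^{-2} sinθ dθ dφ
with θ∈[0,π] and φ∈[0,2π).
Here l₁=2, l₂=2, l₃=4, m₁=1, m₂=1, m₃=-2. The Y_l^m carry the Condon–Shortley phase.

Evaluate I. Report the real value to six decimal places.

0.254875

Rules hold: Σm=0, L=8 even, 0≤4≤4.
N = 5·5·9 = 225
Δ = 0!·4!·4!/9! = 1/630
Racah Σ t=0..0: t=0:+1/16 = 1/16
⇒ 3j(2 2 4; 0 0 0)² = 2/35, sgn +1
Racah Σ t=0..0: t=0:+1/36 = 1/36
⇒ 3j(2 2 4; 1 1 -2)² = 4/63, sgn +1
4πI² = N·(3j₀)²·(3jₘ)² = 40/49
I = +1·√(0.816327/4π) = 0.25487487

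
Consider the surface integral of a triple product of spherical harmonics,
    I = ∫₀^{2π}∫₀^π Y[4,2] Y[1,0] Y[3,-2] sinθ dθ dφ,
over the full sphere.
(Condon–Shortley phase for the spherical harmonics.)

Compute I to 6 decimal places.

0.213244

Rules hold: Σm=0, L=8 even, 3≤3≤5.
N = 9·3·7 = 189
Δ = 2!·6!·0!/9! = 1/252
Racah Σ t=1..1: t=1:−1/36 = -1/36
⇒ 3j(4 1 3; 0 0 0)² = 4/63, sgn +1
Racah Σ t=1..1: t=1:−1/120 = -1/120
⇒ 3j(4 1 3; 2 0 -2)² = 1/21, sgn +1
4πI² = N·(3j₀)²·(3jₘ)² = 4/7
I = +1·√(0.571429/4π) = 0.21324362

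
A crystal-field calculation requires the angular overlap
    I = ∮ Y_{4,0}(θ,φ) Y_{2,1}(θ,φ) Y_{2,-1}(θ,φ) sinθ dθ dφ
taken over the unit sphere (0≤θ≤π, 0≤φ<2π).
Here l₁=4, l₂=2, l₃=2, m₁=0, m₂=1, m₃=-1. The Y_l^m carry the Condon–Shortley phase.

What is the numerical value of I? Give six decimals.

Checks pass: Σm=0; 8 even; l₃=2∈[2,6].
(2·4+1)(2·2+1)(2·2+1) = 225
Δ: 4! 4! 0! / 9! → 1/630
sum: t=2:+1/16 = 1/16
3j²(4 2 2; 0 0 0) = Δ·Π!·Σ² = 2/35  (sign +1)
sum: t=3:−1/36 = -1/36
3j²(4 2 2; 0 1 -1) = Δ·Π!·Σ² = 8/315  (sign +1)
combine: 4πI² = 225·2/35·8/315 = 16/49
take √, sign +1: I = 0.16119702

0.161197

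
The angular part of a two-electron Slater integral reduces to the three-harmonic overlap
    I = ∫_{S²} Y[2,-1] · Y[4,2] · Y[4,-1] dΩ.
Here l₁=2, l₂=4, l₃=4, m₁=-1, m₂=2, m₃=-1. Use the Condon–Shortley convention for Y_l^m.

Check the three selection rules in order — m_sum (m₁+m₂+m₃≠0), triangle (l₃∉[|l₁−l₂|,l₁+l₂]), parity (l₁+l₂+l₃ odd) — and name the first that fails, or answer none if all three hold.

azimuthal sum: -1 + 2 − 1 = 0  ✓
2 ≤ 4 ≤ 6 (triangle on l)  ✓
L = 2 + 4 + 4 = 10 (even)  ✓

none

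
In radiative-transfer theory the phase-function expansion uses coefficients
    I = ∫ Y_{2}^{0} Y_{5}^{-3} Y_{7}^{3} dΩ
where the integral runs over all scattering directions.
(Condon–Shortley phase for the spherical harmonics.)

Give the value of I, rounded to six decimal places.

-0.186208

Checks pass: Σm=0; 14 even; l₃=7∈[3,7].
(2·2+1)(2·5+1)(2·7+1) = 825
Δ: 0! 4! 10! / 15! → 1/15015
sum: t=0:+1/57600 = 1/57600
3j²(2 5 7; 0 0 0) = Δ·Π!·Σ² = 21/715  (sign -1)
sum: t=0:+1/322560 = 1/322560
3j²(2 5 7; 0 -3 3) = Δ·Π!·Σ² = 18/1001  (sign +1)
combine: 4πI² = 825·21/715·18/1001 = 810/1859
take √, sign -1: I = -0.18620781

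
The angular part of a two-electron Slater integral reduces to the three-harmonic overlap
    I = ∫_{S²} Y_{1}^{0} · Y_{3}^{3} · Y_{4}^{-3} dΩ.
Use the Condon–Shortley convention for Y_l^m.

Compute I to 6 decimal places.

-0.162868

Rules hold: Σm=0, L=8 even, 2≤4≤4.
N = 3·7·9 = 189
Δ = 0!·2!·6!/9! = 1/252
Racah Σ t=0..0: t=0:+1/36 = 1/36
⇒ 3j(1 3 4; 0 0 0)² = 4/63, sgn +1
Racah Σ t=0..0: t=0:+1/720 = 1/720
⇒ 3j(1 3 4; 0 3 -3)² = 1/36, sgn -1
4πI² = N·(3j₀)²·(3jₘ)² = 1/3
I = -1·√(0.333333/4π) = -0.16286750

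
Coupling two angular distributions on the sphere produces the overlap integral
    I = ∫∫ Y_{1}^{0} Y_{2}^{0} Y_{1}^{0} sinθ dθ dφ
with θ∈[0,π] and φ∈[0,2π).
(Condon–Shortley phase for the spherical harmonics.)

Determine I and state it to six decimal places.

Checks pass: Σm=0; 4 even; l₃=1∈[1,3].
(2·1+1)(2·2+1)(2·1+1) = 45
Δ: 2! 0! 2! / 5! → 1/30
sum: t=1:−1/1 = -1/1
3j²(1 2 1; 0 0 0) = Δ·Π!·Σ² = 2/15  (sign +1)
(m-triple is (0,0,0) — same symbol as above.)
combine: 4πI² = 45·2/15·2/15 = 4/5
take √, sign +1: I = 0.25231325

0.252313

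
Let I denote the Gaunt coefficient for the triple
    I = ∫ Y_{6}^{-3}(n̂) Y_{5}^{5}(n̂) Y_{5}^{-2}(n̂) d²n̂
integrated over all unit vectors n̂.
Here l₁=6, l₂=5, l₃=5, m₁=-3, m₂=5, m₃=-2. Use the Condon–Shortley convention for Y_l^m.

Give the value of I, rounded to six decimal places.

m-sum 0 ✓  L=16 even ✓  1≤5≤11 ✓
Π(2lᵢ+1) = 13×11×11 = 1573
triangle coeff Δ(6,5,5) = 1/28588560
Σ_t [1,5]: t=1:−1/345600 t=2:+1/13824 t=3:−1/5184 t=4:+1/13824 t=5:−1/345600 = -7/129600
(3j)²=80/7293 [(6 5 5; 0 0 0)], sign=+1
Σ_t [6,6]: t=6:+1/622080 = 1/622080
(3j)²=105/4862 [(6 5 5; -3 5 -2)], sign=-1
⇒ 4πI² = 1400/3757
I = (-1)√(1400/3757/(4π)) = -0.17220212

-0.172202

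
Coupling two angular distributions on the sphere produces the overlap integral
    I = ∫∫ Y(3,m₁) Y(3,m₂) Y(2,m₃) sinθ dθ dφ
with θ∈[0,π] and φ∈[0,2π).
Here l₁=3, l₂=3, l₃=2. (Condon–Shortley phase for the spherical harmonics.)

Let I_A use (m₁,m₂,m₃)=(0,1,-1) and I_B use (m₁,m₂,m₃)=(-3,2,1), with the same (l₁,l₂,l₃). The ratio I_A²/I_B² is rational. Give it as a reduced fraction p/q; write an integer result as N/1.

2/25

Shared (l₁,l₂,l₃)=(3,3,2): N and (l;000)² cancel in I_A²/I_B².
A: Δ = 4!·2!·2!/9! = 1/3780; Racah Σ t=2..3: t=2:+1/8 t=3:−1/12 = 1/24; ⇒ 3j(3 3 2; 0 1 -1)² = 1/210, sgn -1
B: Δ = 4!·2!·2!/9! = 1/3780; Racah Σ t=4..4: t=4:+1/48 = 1/48; ⇒ 3j(3 3 2; -3 2 1)² = 5/84, sgn -1
I_A²/I_B² = (1/210)/(5/84) = 2/25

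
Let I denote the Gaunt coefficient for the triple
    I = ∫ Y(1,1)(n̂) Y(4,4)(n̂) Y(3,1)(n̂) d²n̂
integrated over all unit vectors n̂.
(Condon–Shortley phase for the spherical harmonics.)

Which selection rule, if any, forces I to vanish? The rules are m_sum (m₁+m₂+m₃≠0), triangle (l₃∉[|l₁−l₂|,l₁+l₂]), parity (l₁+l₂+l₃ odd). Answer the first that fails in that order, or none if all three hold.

m_sum

azimuthal sum: 1 + 4 + 1 = 6  ✗
3 ≤ 3 ≤ 5 (triangle on l)
L = 1 + 4 + 3 = 8 (even)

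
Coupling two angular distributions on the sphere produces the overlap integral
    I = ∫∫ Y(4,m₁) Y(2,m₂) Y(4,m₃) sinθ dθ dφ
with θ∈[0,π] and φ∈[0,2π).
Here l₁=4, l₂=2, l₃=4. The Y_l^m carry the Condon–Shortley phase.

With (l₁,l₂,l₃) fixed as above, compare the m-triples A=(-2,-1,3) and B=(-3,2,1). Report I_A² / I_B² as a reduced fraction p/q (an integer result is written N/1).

25/18

Same 4,2,4: normalisation and zero-m 3j drop out of the ratio.
A: Δ: 2! 6! 2! / 11! → 1/13860; sum: t=0:+1/1440 t=1:−1/240 = -1/288; 3j²(4 2 4; -2 -1 3) = Δ·Π!·Σ² = 5/132  (sign +1)
B: Δ: 2! 6! 2! / 11! → 1/13860; sum: t=2:+1/480 = 1/480; 3j²(4 2 4; -3 2 1) = Δ·Π!·Σ² = 3/110  (sign -1)
I_A²/I_B² = (5/132)/(3/110) = 25/18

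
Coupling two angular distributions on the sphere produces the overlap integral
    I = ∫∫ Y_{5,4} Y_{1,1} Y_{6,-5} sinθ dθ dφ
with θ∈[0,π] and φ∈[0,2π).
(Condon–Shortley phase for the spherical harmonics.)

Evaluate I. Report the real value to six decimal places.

Rules hold: Σm=0, L=12 even, 4≤6≤6.
N = 11·3·13 = 429
Δ = 0!·10!·2!/13! = 1/858
Racah Σ t=0..0: t=0:+1/14400 = 1/14400
⇒ 3j(5 1 6; 0 0 0)² = 6/143, sgn +1
Racah Σ t=0..0: t=0:+1/725760 = 1/725760
⇒ 3j(5 1 6; 4 1 -5)² = 5/78, sgn -1
4πI² = N·(3j₀)²·(3jₘ)² = 15/13
I = -1·√(1.15385/4π) = -0.30301841

-0.303018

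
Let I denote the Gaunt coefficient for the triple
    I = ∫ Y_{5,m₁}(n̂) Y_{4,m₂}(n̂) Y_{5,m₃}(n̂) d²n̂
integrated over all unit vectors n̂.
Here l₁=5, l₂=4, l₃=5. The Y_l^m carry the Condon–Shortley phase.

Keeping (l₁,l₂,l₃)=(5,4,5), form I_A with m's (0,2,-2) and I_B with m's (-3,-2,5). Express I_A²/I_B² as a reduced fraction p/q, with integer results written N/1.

l's match ⇒ only the (l;m) 3-j factors differ between A and B.
A: triangle coeff Δ(5,4,5) = 1/3153150; Σ_t [2,4]: t=2:+1/3456 t=3:−1/1728 t=4:+1/11520 = -7/34560; (3j)²=7/858 [(5 4 5; 0 2 -2)], sign=+1
B: triangle coeff Δ(5,4,5) = 1/3153150; Σ_t [2,2]: t=2:+1/69120 = 1/69120; (3j)²=4/143 [(5 4 5; -3 -2 5)], sign=+1
I_A²/I_B² = (7/858)/(4/143) = 7/24

7/24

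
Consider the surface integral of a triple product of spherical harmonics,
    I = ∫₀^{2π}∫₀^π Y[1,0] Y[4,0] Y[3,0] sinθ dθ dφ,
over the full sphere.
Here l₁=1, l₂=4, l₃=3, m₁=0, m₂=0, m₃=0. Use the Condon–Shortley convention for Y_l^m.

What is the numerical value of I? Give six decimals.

m-sum 0 ✓  L=8 even ✓  3≤3≤5 ✓
Π(2lᵢ+1) = 3×9×7 = 189
triangle coeff Δ(1,4,3) = 1/252
Σ_t [1,1]: t=1:−1/36 = -1/36
(3j)²=4/63 [(1 4 3; 0 0 0)], sign=+1
(m-triple is (0,0,0) — same symbol as above.)
⇒ 4πI² = 16/21
I = (+1)√(16/21/(4π)) = 0.24623252

0.246233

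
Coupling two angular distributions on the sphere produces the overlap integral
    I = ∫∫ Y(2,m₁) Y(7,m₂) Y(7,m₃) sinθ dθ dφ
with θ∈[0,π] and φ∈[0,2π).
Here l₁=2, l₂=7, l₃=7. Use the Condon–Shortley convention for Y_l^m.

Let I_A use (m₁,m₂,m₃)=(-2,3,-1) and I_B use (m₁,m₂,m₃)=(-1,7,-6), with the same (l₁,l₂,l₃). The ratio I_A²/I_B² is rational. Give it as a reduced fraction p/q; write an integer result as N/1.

l's match ⇒ only the (l;m) 3-j factors differ between A and B.
A: triangle coeff Δ(2,7,7) = 1/185640; Σ_t [2,2]: t=2:+1/3870720 = 1/3870720; (3j)²=135/6188 [(2 7 7; -2 3 -1)], sign=+1
B: triangle coeff Δ(2,7,7) = 1/185640; Σ_t [2,2]: t=2:+1/958003200 = 1/958003200; (3j)²=13/680 [(2 7 7; -1 7 -6)], sign=-1
I_A²/I_B² = (135/6188)/(13/680) = 1350/1183

1350/1183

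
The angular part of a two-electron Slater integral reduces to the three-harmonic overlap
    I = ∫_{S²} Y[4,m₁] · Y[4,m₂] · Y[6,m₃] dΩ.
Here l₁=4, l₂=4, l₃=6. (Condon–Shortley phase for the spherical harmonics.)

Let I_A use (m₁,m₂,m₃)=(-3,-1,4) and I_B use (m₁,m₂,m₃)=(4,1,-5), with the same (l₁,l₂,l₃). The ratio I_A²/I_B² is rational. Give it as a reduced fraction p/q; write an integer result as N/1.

1/44

Same 4,4,6: normalisation and zero-m 3j drop out of the ratio.
A: Δ: 2! 6! 6! / 15! → 1/1261260; sum: t=1:−1/34560 t=2:+1/28800 = 1/172800; 3j²(4 4 6; -3 -1 4) = Δ·Π!·Σ² = 1/1430  (sign +1)
B: Δ: 2! 6! 6! / 15! → 1/1261260; sum: t=0:+1/172800 = 1/172800; 3j²(4 4 6; 4 1 -5) = Δ·Π!·Σ² = 2/65  (sign -1)
I_A²/I_B² = (1/1430)/(2/65) = 1/44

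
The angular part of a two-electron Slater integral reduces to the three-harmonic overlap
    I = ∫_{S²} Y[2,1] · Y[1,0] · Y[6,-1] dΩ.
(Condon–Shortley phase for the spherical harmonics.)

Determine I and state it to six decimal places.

l₃=6 ∉ [1,3] — triangle fails ⇒ I = 0

0.000000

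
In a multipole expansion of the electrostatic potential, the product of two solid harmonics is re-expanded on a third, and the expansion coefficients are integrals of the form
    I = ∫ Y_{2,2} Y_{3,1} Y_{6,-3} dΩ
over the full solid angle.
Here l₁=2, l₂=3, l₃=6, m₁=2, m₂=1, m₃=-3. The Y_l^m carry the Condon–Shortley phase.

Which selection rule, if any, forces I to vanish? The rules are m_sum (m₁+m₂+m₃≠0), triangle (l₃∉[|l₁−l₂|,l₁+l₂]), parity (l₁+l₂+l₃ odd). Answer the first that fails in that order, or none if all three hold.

triangle

m₁+m₂+m₃ = 2 + 1 − 3 = 0  ✓
triangle: |2−3|=1 ≤ l₃=6 ≤ 2+3=5  ✗
parity: l₁+l₂+l₃ = 11 is odd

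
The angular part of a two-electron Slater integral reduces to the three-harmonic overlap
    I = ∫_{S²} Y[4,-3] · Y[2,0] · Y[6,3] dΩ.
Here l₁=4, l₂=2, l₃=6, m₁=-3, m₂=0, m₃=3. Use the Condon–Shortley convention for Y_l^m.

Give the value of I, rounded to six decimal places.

Rules hold: Σm=0, L=12 even, 2≤6≤6.
N = 9·5·13 = 585
Δ = 0!·8!·4!/13! = 1/6435
Racah Σ t=0..0: t=0:+1/2304 = 1/2304
⇒ 3j(4 2 6; 0 0 0)² = 5/143, sgn +1
Racah Σ t=0..0: t=0:+1/20160 = 1/20160
⇒ 3j(4 2 6; -3 0 3)² = 12/715, sgn -1
4πI² = N·(3j₀)²·(3jₘ)² = 540/1573
I = -1·√(0.343293/4π) = -0.16528277

-0.165283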